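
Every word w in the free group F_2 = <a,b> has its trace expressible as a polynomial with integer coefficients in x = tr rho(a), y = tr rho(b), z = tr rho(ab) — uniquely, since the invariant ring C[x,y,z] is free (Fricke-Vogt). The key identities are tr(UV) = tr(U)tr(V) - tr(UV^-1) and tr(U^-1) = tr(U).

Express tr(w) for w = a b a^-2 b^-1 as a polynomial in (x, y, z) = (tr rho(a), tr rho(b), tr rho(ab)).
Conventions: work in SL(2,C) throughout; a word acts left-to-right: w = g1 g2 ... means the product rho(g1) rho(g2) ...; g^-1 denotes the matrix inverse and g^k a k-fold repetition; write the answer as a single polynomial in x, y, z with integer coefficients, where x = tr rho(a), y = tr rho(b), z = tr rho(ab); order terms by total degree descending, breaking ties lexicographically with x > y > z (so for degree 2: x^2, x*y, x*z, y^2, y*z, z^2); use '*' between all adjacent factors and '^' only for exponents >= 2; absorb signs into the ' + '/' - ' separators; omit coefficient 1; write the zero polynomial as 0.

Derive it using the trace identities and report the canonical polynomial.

-x^2*y*z + x^3 + x*y^2 + x*z^2 - 3*x

tr(a b a) = tr(a) * tr(b a) - tr(b) = x*z - y
tr(a b a b) = tr(b a) * tr(b a) - tr(1)   [split at repeated b] = z^2 - 2
so tr(b^-1 a b a) = tr(a b a) * tr(b) - tr(a b a b) = x*y*z - y^2 - z^2 + 2
reduce: tr(a^-1 b^-1 a b) = tr(b^-1 a b) * tr(a) - tr(b^-1 a b a) = -x*y*z + x^2 + y^2 + z^2 - 2
reduce: tr(a b a^-2 b^-1) = tr(a^-1 b^-1 a b) * tr(a) - tr(a^-1 b^-1 a b a) = -x^2*y*z + x^3 + x*y^2 + x*z^2 - 3*x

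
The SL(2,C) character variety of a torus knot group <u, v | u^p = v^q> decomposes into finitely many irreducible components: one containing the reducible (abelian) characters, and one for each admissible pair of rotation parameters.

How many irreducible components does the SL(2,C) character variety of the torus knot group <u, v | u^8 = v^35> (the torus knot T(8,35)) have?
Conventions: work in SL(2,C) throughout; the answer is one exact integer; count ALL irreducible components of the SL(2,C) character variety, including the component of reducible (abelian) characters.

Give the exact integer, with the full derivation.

120

In the torus knot group T(8,35), u^8 = v^35 is central, so an irreducible representation sends it to +I or -I (Schur).
So on each irreducible component the traces are pinned: tr(u) = 2*cos(pi*alpha/8) with 1 <= alpha <= 7, tr(v) = 2*cos(pi*beta/35) with 1 <= beta <= 34.
The two central values (-1)^alpha I and (-1)^beta I must be the same matrix, so alpha and beta share a parity.
Enumerate parity-matched pairs: 4*17 odd-odd plus 3*17 even-even gives 119.
That is 119 components of irreducible characters, and with the reducible (abelian) component the total is 120.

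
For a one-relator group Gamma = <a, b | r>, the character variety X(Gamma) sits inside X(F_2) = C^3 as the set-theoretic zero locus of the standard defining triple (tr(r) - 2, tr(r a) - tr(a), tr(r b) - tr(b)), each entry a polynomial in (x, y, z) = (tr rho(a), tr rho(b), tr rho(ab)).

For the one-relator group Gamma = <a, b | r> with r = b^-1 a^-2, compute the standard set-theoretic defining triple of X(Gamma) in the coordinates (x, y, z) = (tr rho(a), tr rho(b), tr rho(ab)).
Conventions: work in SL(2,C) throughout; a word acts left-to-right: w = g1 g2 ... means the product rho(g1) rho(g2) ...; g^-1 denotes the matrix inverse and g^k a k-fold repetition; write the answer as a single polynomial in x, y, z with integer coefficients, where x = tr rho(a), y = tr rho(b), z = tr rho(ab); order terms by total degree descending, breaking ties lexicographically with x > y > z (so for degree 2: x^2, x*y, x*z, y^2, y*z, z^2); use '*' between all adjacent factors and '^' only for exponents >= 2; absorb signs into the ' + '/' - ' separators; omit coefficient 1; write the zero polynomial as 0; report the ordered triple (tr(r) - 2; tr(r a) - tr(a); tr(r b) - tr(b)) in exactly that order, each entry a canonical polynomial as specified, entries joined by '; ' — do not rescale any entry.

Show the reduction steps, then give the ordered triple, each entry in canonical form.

x*z - y - 2; -x + z; x^2 - y - 2

next, trace(b^-1) = trace(b) = y
and trace(b^-1 a) = trace(a)*trace(b) - trace(a b)  (eliminate b^-1) = x*y - z
trace(a^-1 b^-1) = trace(b^-1)*trace(a) - trace(b^-1 a)  (eliminate a^-1) = z
trace(b^-1 a^-2) = trace(a^-1 b^-1)*trace(a) - trace(a^-1 b^-1 a)  (eliminate a^-1) = x*z - y
trace(a^-2) = trace(a^-1)*trace(a) - trace(1) = x^2 - 2
assemble the triple (trace(r) - 2; trace(r a) - x; trace(r b) - y)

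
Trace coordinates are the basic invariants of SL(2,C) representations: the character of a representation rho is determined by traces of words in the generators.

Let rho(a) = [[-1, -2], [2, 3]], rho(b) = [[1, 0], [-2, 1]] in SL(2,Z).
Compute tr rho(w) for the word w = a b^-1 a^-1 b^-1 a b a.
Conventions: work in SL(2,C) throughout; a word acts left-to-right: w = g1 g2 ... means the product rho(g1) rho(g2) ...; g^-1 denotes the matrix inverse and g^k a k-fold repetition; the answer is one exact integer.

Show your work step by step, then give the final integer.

-198

rho(a) = [[-1, -2], [2, 3]]
... * rho(b^-1) = [[1, 0], [2, 1]]  ->  [[-5, -2], [8, 3]]
... * rho(a^-1) = [[3, 2], [-2, -1]]  ->  [[-11, -8], [18, 13]]
... * rho(b^-1) = [[1, 0], [2, 1]]  ->  [[-27, -8], [44, 13]]
... * rho(a) = [[-1, -2], [2, 3]]  ->  [[11, 30], [-18, -49]]
... * rho(b) = [[1, 0], [-2, 1]]  ->  [[-49, 30], [80, -49]]
... * rho(a) = [[-1, -2], [2, 3]]  ->  [[109, 188], [-178, -307]]
tr = 109 + -307 = -198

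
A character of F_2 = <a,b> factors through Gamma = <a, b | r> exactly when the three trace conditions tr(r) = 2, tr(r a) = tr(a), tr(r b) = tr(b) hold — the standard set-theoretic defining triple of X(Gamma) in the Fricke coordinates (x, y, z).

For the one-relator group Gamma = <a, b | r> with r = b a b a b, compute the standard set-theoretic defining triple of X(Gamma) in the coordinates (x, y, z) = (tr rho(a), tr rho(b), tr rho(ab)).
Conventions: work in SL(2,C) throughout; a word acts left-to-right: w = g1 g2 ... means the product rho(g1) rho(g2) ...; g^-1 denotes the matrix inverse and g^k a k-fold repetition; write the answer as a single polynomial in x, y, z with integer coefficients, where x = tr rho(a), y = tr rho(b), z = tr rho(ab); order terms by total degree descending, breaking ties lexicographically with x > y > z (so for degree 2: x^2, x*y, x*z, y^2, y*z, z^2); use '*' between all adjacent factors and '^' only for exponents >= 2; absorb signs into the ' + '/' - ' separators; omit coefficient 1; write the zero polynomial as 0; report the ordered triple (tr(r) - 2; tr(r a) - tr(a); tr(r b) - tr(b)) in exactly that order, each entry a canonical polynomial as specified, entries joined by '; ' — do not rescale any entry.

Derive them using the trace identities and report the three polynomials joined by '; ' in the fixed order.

trace(a b a b) = trace(b a) trace(b a) - trace(1)   [split at a repeated b] = z^2 - 2
trace(a b a) = trace(a) trace(b a) - trace(b)   [square of a] = x*z - y
trace(b a b a b) = trace(b) trace(a b a b) - trace(a b a)   [square of b] = y*z^2 - x*z - y
trace(b a b a b a) = trace(a b a b) trace(a b) - trace(b a) = z^3 - 3*z
trace(b a b a b^2) = trace(b) trace(a b a b^2) - trace(a b a b) = y^2*z^2 - x*y*z - y^2 - z^2 + 2
assemble the triple (trace(r) - 2; trace(r a) - x; trace(r b) - y)

y*z^2 - x*z - y - 2; z^3 - x - 3*z; y^2*z^2 - x*y*z - y^2 - z^2 - y + 2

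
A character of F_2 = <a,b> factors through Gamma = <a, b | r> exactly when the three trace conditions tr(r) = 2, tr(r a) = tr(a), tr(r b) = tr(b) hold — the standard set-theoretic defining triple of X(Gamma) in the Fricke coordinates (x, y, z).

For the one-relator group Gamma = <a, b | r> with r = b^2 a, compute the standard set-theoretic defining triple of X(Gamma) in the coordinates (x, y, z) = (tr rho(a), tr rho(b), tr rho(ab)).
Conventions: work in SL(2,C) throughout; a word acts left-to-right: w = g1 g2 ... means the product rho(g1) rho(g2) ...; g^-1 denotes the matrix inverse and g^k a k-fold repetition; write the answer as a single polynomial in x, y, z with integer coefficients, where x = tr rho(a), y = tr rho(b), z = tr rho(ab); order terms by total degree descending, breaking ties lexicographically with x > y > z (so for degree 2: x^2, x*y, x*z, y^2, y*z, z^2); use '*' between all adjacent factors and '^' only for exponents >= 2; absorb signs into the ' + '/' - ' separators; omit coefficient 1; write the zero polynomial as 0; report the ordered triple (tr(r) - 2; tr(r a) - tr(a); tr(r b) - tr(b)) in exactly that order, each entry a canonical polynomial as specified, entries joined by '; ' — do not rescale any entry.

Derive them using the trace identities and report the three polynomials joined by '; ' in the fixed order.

y*z - x - 2; x*y*z - x^2 - y^2 - x + 2; y^2*z - x*y - y - z

tr(b^2 a) = tr(b)*tr(a b) - tr(a) = y*z - x
tr(a^2 b) = tr(a)*tr(b a) - tr(b) = x*z - y
tr(a^2) = tr(a)*tr(a) - tr(1) = x^2 - 2
and tr(b^2 a^2) = tr(b)*tr(a^2 b) - tr(a^2) = x*y*z - x^2 - y^2 + 2
next, tr(b^2 a b) = tr(b)*tr(b a b) - tr(b a)  (reduce the b square) = y^2*z - x*y - z
assemble the triple (tr(r) - 2; tr(r a) - x; tr(r b) - y)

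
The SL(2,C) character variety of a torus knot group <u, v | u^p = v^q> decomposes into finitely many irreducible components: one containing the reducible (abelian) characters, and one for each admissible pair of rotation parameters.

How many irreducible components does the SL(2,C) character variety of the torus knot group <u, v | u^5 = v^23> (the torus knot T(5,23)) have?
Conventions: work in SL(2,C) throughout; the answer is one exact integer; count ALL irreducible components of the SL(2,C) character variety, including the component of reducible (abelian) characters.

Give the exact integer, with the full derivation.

45

In the torus knot group T(5,23), u^5 = v^23 is central, so an irreducible representation sends it to +I or -I (Schur).
This locks tr(u) to 2*cos(pi*alpha/5), alpha in 1..4, and tr(v) to 2*cos(pi*beta/23), beta in 1..22, on each component of irreducible characters.
The two central values (-1)^alpha I and (-1)^beta I must be the same matrix, so alpha and beta share a parity.
Enumerate parity-matched pairs: 2*11 odd-odd plus 2*11 even-even gives 44.
Total: 44 irreducible-character components + 1 reducible (abelian) component = 45.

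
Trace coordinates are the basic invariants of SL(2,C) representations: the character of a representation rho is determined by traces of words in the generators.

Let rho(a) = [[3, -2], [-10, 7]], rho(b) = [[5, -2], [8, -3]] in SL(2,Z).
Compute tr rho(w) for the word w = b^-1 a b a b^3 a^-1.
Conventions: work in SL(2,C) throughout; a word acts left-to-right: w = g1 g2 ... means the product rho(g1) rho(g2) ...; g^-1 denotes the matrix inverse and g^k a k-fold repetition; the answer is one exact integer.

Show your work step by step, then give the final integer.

rho(b^-1) = [[-3, 2], [-8, 5]]
... * rho(a) = [[3, -2], [-10, 7]]  ->  [[-29, 20], [-74, 51]]
... * rho(b) = [[5, -2], [8, -3]]  ->  [[15, -2], [38, -5]]
... * rho(a) = [[3, -2], [-10, 7]]  ->  [[65, -44], [164, -111]]
... * rho(b) = [[5, -2], [8, -3]]  ->  [[-27, 2], [-68, 5]]
... * rho(b) = [[5, -2], [8, -3]]  ->  [[-119, 48], [-300, 121]]
... * rho(b) = [[5, -2], [8, -3]]  ->  [[-211, 94], [-532, 237]]
... * rho(a^-1) = [[7, 2], [10, 3]]  ->  [[-537, -140], [-1354, -353]]
tr = -537 + -353 = -890

-890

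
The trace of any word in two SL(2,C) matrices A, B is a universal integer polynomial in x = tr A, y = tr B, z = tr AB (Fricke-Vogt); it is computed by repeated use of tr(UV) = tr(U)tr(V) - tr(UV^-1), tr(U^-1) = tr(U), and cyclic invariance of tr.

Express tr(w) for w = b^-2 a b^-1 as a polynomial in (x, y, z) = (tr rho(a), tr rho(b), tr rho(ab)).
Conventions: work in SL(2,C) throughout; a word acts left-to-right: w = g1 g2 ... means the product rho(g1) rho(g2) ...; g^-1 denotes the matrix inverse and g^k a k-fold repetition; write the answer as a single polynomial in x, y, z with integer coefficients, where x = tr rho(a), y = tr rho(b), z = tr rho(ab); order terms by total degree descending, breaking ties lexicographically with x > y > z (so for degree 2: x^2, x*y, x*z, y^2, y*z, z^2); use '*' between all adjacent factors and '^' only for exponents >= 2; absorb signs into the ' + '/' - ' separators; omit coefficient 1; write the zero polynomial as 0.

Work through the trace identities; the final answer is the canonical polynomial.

reduce: trace(a b^-1) = trace(a)*trace(b) - trace(a b) = x*y - z
so trace(b^-2 a) = trace(a b^-1)*trace(b) - trace(a) = x*y^2 - y*z - x
trace(b^-2 a b^-1) = trace(b^-2 a)*trace(b) - trace(b^-2 a b) = x*y^3 - y^2*z - 2*x*y + z

x*y^3 - y^2*z - 2*x*y + z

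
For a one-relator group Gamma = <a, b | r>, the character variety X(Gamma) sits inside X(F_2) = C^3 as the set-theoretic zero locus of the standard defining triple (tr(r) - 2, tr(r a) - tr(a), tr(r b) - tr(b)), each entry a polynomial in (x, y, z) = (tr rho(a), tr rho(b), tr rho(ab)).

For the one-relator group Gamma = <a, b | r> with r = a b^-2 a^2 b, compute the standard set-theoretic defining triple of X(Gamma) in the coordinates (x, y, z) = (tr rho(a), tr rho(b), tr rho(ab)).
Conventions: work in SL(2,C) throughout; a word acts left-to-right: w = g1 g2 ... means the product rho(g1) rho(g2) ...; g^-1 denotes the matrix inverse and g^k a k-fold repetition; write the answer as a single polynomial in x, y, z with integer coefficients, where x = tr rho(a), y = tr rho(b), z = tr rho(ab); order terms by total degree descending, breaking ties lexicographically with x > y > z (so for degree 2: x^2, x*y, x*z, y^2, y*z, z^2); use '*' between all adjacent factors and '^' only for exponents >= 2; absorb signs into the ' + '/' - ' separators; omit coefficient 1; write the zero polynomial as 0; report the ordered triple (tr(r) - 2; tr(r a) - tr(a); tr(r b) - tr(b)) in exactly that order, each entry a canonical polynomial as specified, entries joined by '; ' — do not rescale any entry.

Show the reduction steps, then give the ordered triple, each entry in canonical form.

so trace(b a^2) = trace(a) trace(b a) - trace(b)   [square of a] = x*z - y
trace(a^2 b a) = trace(a) trace(b a^2) - trace(b a)   [square of a] = x^2*z - x*y - z
so trace(b a b a) = trace(b a) trace(b a) - trace(1)   [split at a repeated b] = z^2 - 2
reduce: trace(b a b) = trace(b) trace(a b) - trace(a)   [square of b] = y*z - x
trace(a^2 b a b) = trace(a) trace(b a b a) - trace(b a b)   [square of a] = x*z^2 - y*z - x
trace(b^-1 a^2 b a) = trace(a^2 b a) trace(b) - trace(a^2 b a b)   [inverse elimination on b] = x^2*y*z - x*y^2 - x*z^2 + x
reduce: trace(a b^-2 a^2 b) = trace(b^-1 a^2 b a) trace(b) - trace(b^-1 a^2 b a b)   [inverse elimination on b] = x^2*y^2*z - x*y^3 - x*y*z^2 - x^2*z + 2*x*y + z
so trace(a^2 b a^2) = trace(a) trace(b a^3) - trace(b a^2) = x^3*z - x^2*y - 2*x*z + y
trace(a^2) = trace(a) trace(a) - trace(1) = x^2 - 2
so trace(b a^2 b) = trace(b) trace(a^2 b) - trace(a^2) = x*y*z - x^2 - y^2 + 2
trace(a^2 b a^2 b) = trace(a) trace(b a^2 b a) - trace(b a^2 b) = x^2*z^2 - 2*x*y*z + y^2 - 2
trace(a^2 b a^2 b^-1) = trace(a^2 b a^2) trace(b) - trace(a^2 b a^2 b) = x^3*y*z - x^2*y^2 - x^2*z^2 + 2
trace(a b^-2 a^2 b a) = trace(a^2 b a^2 b^-1) trace(b) - trace(a^2 b a^2) = x^3*y^2*z - x^2*y^3 - x^2*y*z^2 - x^3*z + x^2*y + 2*x*z + y
reduce: trace(a^2 b^2 a) = trace(a) trace(a b^2 a) - trace(a b^2) = x^2*y*z - x^3 - x*y^2 - y*z + 3*x
reduce: trace(b^2 a b a) = trace(b) trace(a b a b) - trace(a b a) = y*z^2 - x*z - y
so trace(b^2 a b) = trace(b) trace(a b^2) - trace(a b) = y^2*z - x*y - z
trace(a^2 b^2 a b) = trace(a) trace(b^2 a b a) - trace(b^2 a b) = x*y*z^2 - x^2*z - y^2*z + z
trace(a^2 b^2 a b^-1) = trace(a^2 b^2 a) trace(b) - trace(a^2 b^2 a b) = x^2*y^2*z - x^3*y - x*y^3 - x*y*z^2 + x^2*z + 3*x*y - z
trace(a b^-2 a^2 b^2) = trace(a^2 b^2 a b^-1) trace(b) - trace(a^2 b^2 a) = x^2*y^3*z - x^3*y^2 - x*y^4 - x*y^2*z^2 + x^3 + 4*x*y^2 - 3*x
assemble the triple (trace(r) - 2; trace(r a) - x; trace(r b) - y)

x^2*y^2*z - x*y^3 - x*y*z^2 - x^2*z + 2*x*y + z - 2; x^3*y^2*z - x^2*y^3 - x^2*y*z^2 - x^3*z + x^2*y + 2*x*z - x + y; x^2*y^3*z - x^3*y^2 - x*y^4 - x*y^2*z^2 + x^3 + 4*x*y^2 - 3*x - y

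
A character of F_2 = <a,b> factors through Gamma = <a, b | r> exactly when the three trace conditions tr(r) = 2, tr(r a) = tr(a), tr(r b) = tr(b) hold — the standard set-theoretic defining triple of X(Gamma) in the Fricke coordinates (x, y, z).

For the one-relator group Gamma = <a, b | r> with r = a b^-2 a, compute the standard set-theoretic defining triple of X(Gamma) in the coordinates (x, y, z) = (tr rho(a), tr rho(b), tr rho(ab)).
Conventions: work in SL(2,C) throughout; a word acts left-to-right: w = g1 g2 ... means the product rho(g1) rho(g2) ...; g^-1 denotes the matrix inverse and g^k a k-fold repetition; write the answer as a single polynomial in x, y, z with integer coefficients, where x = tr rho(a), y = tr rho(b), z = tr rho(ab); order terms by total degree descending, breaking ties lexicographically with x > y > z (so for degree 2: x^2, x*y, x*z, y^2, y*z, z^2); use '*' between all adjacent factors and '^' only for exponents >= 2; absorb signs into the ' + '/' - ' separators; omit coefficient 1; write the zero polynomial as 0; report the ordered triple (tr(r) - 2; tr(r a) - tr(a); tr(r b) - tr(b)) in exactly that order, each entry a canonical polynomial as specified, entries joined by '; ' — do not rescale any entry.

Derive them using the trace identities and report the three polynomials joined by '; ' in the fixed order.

reduce: tr(a^2) = tr(a)*tr(a) - tr(1) = x^2 - 2
so tr(a^2 b) = tr(a)*tr(b a) - tr(b) = x*z - y
tr(b^-1 a^2) = tr(a^2)*tr(b) - tr(a^2 b) = x^2*y - x*z - y
so tr(a b^-2 a) = tr(b^-1 a^2)*tr(b) - tr(b^-1 a^2 b) = x^2*y^2 - x*y*z - x^2 - y^2 + 2
so tr(a^3) = tr(a)*tr(a^2) - tr(a)  (reduce the a square) = x^3 - 3*x
so tr(a^3 b) = tr(a)*tr(b a^2) - tr(b a)  (reduce the a square) = x^2*z - x*y - z
tr(a^3 b^-1) = tr(a^3)*tr(b) - tr(a^3 b)  (eliminate b^-1) = x^3*y - x^2*z - 2*x*y + z
tr(a b^-2 a^2) = tr(a^3 b^-1)*tr(b) - tr(a^3)  (eliminate b^-1) = x^3*y^2 - x^2*y*z - x^3 - 2*x*y^2 + y*z + 3*x
reduce: tr(a b a b) = tr(b a)*tr(b a) - tr(1)   [split at repeated b] = z^2 - 2
reduce: tr(a b a b^-1) = tr(a b a)*tr(b) - tr(a b a b) = x*y*z - y^2 - z^2 + 2
tr(a b^-2 a b) = tr(a b a b^-1)*tr(b) - tr(a b a) = x*y^2*z - y^3 - y*z^2 - x*z + 3*y
assemble the triple (tr(r) - 2; tr(r a) - x; tr(r b) - y)

x^2*y^2 - x*y*z - x^2 - y^2; x^3*y^2 - x^2*y*z - x^3 - 2*x*y^2 + y*z + 2*x; x*y^2*z - y^3 - y*z^2 - x*z + 2*y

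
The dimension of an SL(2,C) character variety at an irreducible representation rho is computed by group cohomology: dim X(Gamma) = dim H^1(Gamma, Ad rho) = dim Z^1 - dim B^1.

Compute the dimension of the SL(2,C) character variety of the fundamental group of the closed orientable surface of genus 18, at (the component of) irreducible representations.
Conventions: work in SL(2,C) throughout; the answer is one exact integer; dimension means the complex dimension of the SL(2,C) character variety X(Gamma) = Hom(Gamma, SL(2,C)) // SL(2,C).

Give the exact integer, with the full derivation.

Gamma = pi_1(Sigma_18) = < a_1, b_1, ..., a_18, b_18 | prod [a_i, b_i] > has 2g = 36 generators and 1 relator.
A cocycle assigns one sl_2 vector per generator subject to the relator condition d_2(z) = 0: dim of the unconstrained space is 3*2g = 108.
At an irreducible rho, H^2 = coker(d_2) vanishes (Poincare duality: H^2 is dual to H^0 = invariants = 0), so d_2 is surjective onto sl_2 and dim Z^1 = 108 - 3 = 105.
dim B^1 = 3 (coboundaries, injective at irreducible rho).
dim X = dim H^1 = 105 - 3 = 102.

102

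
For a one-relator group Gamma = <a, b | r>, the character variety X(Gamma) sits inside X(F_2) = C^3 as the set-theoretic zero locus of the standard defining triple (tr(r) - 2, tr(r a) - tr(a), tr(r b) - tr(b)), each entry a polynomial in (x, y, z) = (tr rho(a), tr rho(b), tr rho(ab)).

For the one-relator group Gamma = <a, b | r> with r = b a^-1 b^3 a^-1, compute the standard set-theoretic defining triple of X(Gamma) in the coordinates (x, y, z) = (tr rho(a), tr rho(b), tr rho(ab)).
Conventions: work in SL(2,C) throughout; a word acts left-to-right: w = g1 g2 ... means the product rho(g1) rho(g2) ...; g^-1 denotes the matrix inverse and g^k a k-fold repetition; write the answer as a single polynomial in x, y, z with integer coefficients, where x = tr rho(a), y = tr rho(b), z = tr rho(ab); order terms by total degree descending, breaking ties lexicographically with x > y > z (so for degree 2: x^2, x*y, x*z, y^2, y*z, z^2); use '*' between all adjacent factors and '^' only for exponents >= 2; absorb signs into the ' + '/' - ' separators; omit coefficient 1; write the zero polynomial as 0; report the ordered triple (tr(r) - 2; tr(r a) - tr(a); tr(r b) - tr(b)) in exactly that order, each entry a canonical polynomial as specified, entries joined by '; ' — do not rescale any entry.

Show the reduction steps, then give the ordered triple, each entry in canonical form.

x^2*y^4 - 2*x*y^3*z - 2*x^2*y^2 + y^2*z^2 + 3*x*y*z - y^2 - z^2; x*y^4 - y^3*z - 3*x*y^2 + 2*y*z; x^2*y^5 - 2*x*y^4*z - 3*x^2*y^3 + y^3*z^2 + 4*x*y^2*z + 2*x^2*y - y*z^2 - x*z - 2*y

trace(b^2) = trace(b) * trace(b) - trace(1) = y^2 - 2
trace(b^3) = trace(b) * trace(b^2) - trace(b) = y^3 - 3*y
trace(b^4) = trace(b) * trace(b^3) - trace(b^2) = y^4 - 4*y^2 + 2
trace(b a b) = trace(b) * trace(a b) - trace(a) = y*z - x
trace(b a b^2) = trace(b) * trace(b a b) - trace(b a) = y^2*z - x*y - z
trace(b^4 a) = trace(b) * trace(b a b^2) - trace(b a b) = y^3*z - x*y^2 - 2*y*z + x
trace(b a^-1 b^3) = trace(b^4) * trace(a) - trace(b^4 a) = x*y^4 - y^3*z - 3*x*y^2 + 2*y*z + x
trace(a b a b) = trace(a b) * trace(a b) - trace(1)   [split at repeated a] = z^2 - 2
trace(a b a) = trace(a) * trace(b a) - trace(b) = x*z - y
trace(b a b a b) = trace(b) * trace(a b a b) - trace(a b a) = y*z^2 - x*z - y
trace(b^3 a b a) = trace(b) * trace(b a b a b) - trace(b a b a) = y^2*z^2 - x*y*z - y^2 - z^2 + 2
trace(b a^-1 b^3 a) = trace(b^3 a b) * trace(a) - trace(b^3 a b a) = x*y^3*z - x^2*y^2 - y^2*z^2 - x*y*z + x^2 + y^2 + z^2 - 2
trace(b a^-1 b^3 a^-1) = trace(b a^-1 b^3) * trace(a) - trace(b a^-1 b^3 a) = x^2*y^4 - 2*x*y^3*z - 2*x^2*y^2 + y^2*z^2 + 3*x*y*z - y^2 - z^2 + 2
trace(b^5) = trace(b) * trace(b^4) - trace(b^3)  (reduce the b square) = y^5 - 5*y^3 + 5*y
trace(b^5 a) = trace(b) * trace(b^2 a b^2) - trace(b^2 a b)  (reduce the b square) = y^4*z - x*y^3 - 3*y^2*z + 2*x*y + z
trace(b^2 a^-1 b^3) = trace(b^5) * trace(a) - trace(b^5 a)  (eliminate a^-1) = x*y^5 - y^4*z - 4*x*y^3 + 3*y^2*z + 3*x*y - z
trace(a^2) = trace(a) * trace(a) - trace(1)  (reduce the a square) = x^2 - 2
trace(a^2 b^2) = trace(b) * trace(a^2 b) - trace(a^2)  (reduce the b square) = x*y*z - x^2 - y^2 + 2
trace(a b^3 a) = trace(b) * trace(a^2 b^2) - trace(a^2 b)  (reduce the b square) = x*y^2*z - x^2*y - y^3 - x*z + 3*y
trace(b^3 a b^2 a) = trace(b) * trace(a b^3 a b) - trace(a b^3 a)  (reduce the b square) = y^3*z^2 - 2*x*y^2*z + x^2*y - y*z^2 + x*z - y
trace(b^2 a^-1 b^3 a) = trace(b^3 a b^2) * trace(a) - trace(b^3 a b^2 a)  (eliminate a^-1) = x*y^4*z - x^2*y^3 - y^3*z^2 - x*y^2*z + x^2*y + y*z^2 + y
trace(b a^-1 b^3 a^-1 b) = trace(b^2 a^-1 b^3) * trace(a) - trace(b^2 a^-1 b^3 a)  (eliminate a^-1) = x^2*y^5 - 2*x*y^4*z - 3*x^2*y^3 + y^3*z^2 + 4*x*y^2*z + 2*x^2*y - y*z^2 - x*z - y
assemble the triple (trace(r) - 2; trace(r a) - x; trace(r b) - y)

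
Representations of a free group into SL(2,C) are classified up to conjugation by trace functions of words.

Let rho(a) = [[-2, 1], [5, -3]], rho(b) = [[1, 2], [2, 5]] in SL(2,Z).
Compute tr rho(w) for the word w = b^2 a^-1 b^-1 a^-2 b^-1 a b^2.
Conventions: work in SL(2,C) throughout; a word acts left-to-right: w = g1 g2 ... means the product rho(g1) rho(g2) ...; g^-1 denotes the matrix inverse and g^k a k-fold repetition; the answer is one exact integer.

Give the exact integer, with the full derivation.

rho(b) = [[1, 2], [2, 5]]
... * rho(b) = [[1, 2], [2, 5]]  ->  [[5, 12], [12, 29]]
... * rho(a^-1) = [[-3, -1], [-5, -2]]  ->  [[-75, -29], [-181, -70]]
... * rho(b^-1) = [[5, -2], [-2, 1]]  ->  [[-317, 121], [-765, 292]]
... * rho(a^-1) = [[-3, -1], [-5, -2]]  ->  [[346, 75], [835, 181]]
... * rho(a^-1) = [[-3, -1], [-5, -2]]  ->  [[-1413, -496], [-3410, -1197]]
... * rho(b^-1) = [[5, -2], [-2, 1]]  ->  [[-6073, 2330], [-14656, 5623]]
... * rho(a) = [[-2, 1], [5, -3]]  ->  [[23796, -13063], [57427, -31525]]
... * rho(b) = [[1, 2], [2, 5]]  ->  [[-2330, -17723], [-5623, -42771]]
... * rho(b) = [[1, 2], [2, 5]]  ->  [[-37776, -93275], [-91165, -225101]]
tr = -37776 + -225101 = -262877

-262877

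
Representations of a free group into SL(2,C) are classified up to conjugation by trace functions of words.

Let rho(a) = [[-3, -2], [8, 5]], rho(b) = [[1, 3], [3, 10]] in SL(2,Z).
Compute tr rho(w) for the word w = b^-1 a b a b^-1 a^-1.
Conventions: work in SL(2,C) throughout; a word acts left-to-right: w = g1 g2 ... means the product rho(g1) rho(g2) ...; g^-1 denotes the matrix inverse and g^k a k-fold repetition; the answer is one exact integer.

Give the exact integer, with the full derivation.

rho(b^-1) = [[10, -3], [-3, 1]]
... * rho(a) = [[-3, -2], [8, 5]]  ->  [[-54, -35], [17, 11]]
... * rho(b) = [[1, 3], [3, 10]]  ->  [[-159, -512], [50, 161]]
... * rho(a) = [[-3, -2], [8, 5]]  ->  [[-3619, -2242], [1138, 705]]
... * rho(b^-1) = [[10, -3], [-3, 1]]  ->  [[-29464, 8615], [9265, -2709]]
... * rho(a^-1) = [[5, 2], [-8, -3]]  ->  [[-216240, -84773], [67997, 26657]]
tr = -216240 + 26657 = -189583

-189583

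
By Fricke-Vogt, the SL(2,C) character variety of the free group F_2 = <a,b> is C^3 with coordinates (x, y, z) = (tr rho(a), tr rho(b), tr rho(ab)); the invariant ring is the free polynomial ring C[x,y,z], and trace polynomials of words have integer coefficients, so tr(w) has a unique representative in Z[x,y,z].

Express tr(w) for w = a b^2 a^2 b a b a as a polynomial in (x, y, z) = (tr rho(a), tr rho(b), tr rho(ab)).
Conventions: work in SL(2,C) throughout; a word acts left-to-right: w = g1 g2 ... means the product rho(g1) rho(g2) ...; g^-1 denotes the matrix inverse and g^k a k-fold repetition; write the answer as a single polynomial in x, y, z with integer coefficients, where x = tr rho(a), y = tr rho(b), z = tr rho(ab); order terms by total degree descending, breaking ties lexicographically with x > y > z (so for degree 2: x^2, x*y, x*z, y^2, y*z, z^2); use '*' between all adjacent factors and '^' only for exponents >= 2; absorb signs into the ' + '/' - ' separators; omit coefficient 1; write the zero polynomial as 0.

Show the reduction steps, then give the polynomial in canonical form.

x^2*y*z^3 - x^3*z^2 - 2*x*y^2*z^2 + y^3*z + x^3 + x*y^2 + 2*x*z^2 - 2*y*z - 3*x

tr(b a b a) = tr(b a) tr(b a) - tr(1) = z^2 - 2
tr(a b a b a b) = tr(b a b a) tr(b a) - tr(a b) = z^3 - 3*z
tr(b a b) = tr(b) tr(a b) - tr(a) = y*z - x
next, tr(a b a b a) = tr(a) tr(b a b a) - tr(b a b) = x*z^2 - y*z - x
tr(b a b a b^2 a) = tr(b) tr(a b a b a b) - tr(a b a b a) = y*z^3 - x*z^2 - 2*y*z + x
tr(a b a) = tr(a) tr(b a) - tr(b) = x*z - y
and tr(a b a b^2) = tr(b) tr(a b a b) - tr(a b a) = y*z^2 - x*z - y
next, tr(b a b a b^2) = tr(b) tr(a b a b^2) - tr(a b a b) = y^2*z^2 - x*y*z - y^2 - z^2 + 2
tr(b^2 a^2 b a b a) = tr(a) tr(b a b a b^2 a) - tr(b a b a b^2) = x*y*z^3 - x^2*z^2 - y^2*z^2 - x*y*z + x^2 + y^2 + z^2 - 2
and tr(a^2 b a) = tr(a) tr(a b a) - tr(a b) = x^2*z - x*y - z
tr(a^2 b a b^2) = tr(b) tr(a^2 b a b) - tr(a^2 b a) = x*y*z^2 - x^2*z - y^2*z + z
next, tr(b^2 a^2 b a b) = tr(b) tr(a^2 b a b^2) - tr(a^2 b a b) = x*y^2*z^2 - x^2*y*z - y^3*z - x*z^2 + 2*y*z + x
tr(a b^2 a^2 b a b a) = tr(a) tr(b^2 a^2 b a b a) - tr(b^2 a^2 b a b) = x^2*y*z^3 - x^3*z^2 - 2*x*y^2*z^2 + y^3*z + x^3 + x*y^2 + 2*x*z^2 - 2*y*z - 3*x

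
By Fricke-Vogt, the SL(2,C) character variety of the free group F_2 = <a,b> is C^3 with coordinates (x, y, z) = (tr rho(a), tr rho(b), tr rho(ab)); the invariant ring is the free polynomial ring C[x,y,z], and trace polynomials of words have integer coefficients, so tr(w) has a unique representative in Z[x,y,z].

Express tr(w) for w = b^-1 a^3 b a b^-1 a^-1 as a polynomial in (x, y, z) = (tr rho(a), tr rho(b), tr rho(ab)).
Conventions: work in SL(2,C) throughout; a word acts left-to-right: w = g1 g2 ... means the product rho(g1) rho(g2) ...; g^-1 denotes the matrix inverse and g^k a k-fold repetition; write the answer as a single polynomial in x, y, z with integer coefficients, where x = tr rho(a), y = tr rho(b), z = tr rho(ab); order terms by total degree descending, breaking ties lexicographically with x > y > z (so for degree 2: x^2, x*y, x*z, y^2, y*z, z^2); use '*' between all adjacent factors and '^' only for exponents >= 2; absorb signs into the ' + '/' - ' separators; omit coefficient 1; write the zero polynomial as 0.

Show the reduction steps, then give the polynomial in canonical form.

x^3*y*z^2 - x^4*z - x^2*y^2*z - x^2*z^3 + x^3*y - x*y*z^2 + 4*x^2*z + y^2*z + z^3 - 2*x*y - 3*z

tr(a b a) = tr(a) * tr(b a) - tr(b) = x*z - y
tr(a b a^2) = tr(a) * tr(a b a) - tr(a b) = x^2*z - x*y - z
apply: tr(a^3 b a) = tr(a) * tr(a b a^2) - tr(a b a) = x^3*z - x^2*y - 2*x*z + y
apply: tr(b a b a) = tr(b a) * tr(b a) - tr(1) = z^2 - 2
use: tr(b a b) = tr(b) * tr(a b) - tr(a) = y*z - x
tr(b a b a^2) = tr(a) * tr(b a b a) - tr(b a b) = x*z^2 - y*z - x
use: tr(a^3 b a b) = tr(a) * tr(b a b a^2) - tr(b a b a) = x^2*z^2 - x*y*z - x^2 - z^2 + 2
apply: tr(a^3 b a b^-1) = tr(a^3 b a) * tr(b) - tr(a^3 b a b) = x^3*y*z - x^2*y^2 - x^2*z^2 - x*y*z + x^2 + y^2 + z^2 - 2
apply: tr(b^-1 a^3 b a b^-1) = tr(a^3 b a b^-1) * tr(b) - tr(a^3 b a) = x^3*y^2*z - x^2*y^3 - x^2*y*z^2 - x^3*z - x*y^2*z + 2*x^2*y + y^3 + y*z^2 + 2*x*z - 3*y
tr(a^3 b a^2) = tr(a) * tr(a b a^3) - tr(a b a^2) = x^4*z - x^3*y - 3*x^2*z + 2*x*y + z
tr(a^2) = tr(a) * tr(a) - tr(1) = x^2 - 2
use: tr(b a^2 b) = tr(b) * tr(a^2 b) - tr(a^2) = x*y*z - x^2 - y^2 + 2
use: tr(a b a^2 b a) = tr(a) * tr(b a^2 b a) - tr(b a^2 b) = x^2*z^2 - 2*x*y*z + y^2 - 2
tr(a^3 b a^2 b) = tr(a) * tr(a b a^2 b a) - tr(a b a^2 b) = x^3*z^2 - 2*x^2*y*z + x*y^2 - x*z^2 + y*z - x
tr(a b^-1 a^3 b a) = tr(a^3 b a^2) * tr(b) - tr(a^3 b a^2 b) = x^4*y*z - x^3*y^2 - x^3*z^2 - x^2*y*z + x*y^2 + x*z^2 + x
tr(a^3 b a b a) = tr(a) * tr(a^2 b a b a) - tr(a^2 b a b) = x^3*z^2 - x^2*y*z - x^3 - 2*x*z^2 + y*z + 3*x
use: tr(b a b a b a) = tr(b a) * tr(b a b a) - tr(b^-1 a^-1) = z^3 - 3*z
use: tr(b a b a b) = tr(b) * tr(a b a b) - tr(a b a) = y*z^2 - x*z - y
use: tr(a b a b a b a) = tr(a) * tr(b a b a b a) - tr(b a b a b) = x*z^3 - y*z^2 - 2*x*z + y
tr(a^3 b a b a b) = tr(a) * tr(a b a b a b a) - tr(a b a b a b) = x^2*z^3 - x*y*z^2 - 2*x^2*z - z^3 + x*y + 3*z
tr(a b^-1 a^3 b a b) = tr(a^3 b a b a) * tr(b) - tr(a^3 b a b a b) = x^3*y*z^2 - x^2*y^2*z - x^2*z^3 - x^3*y - x*y*z^2 + 2*x^2*z + y^2*z + z^3 + 2*x*y - 3*z
tr(b^-1 a^3 b a b^-1 a) = tr(a b^-1 a^3 b a) * tr(b) - tr(a b^-1 a^3 b a b) = x^4*y^2*z - x^3*y^3 - 2*x^3*y*z^2 + x^2*z^3 + x^3*y + x*y^3 + 2*x*y*z^2 - 2*x^2*z - y^2*z - z^3 - x*y + 3*z
tr(b^-1 a^3 b a b^-1 a^-1) = tr(b^-1 a^3 b a b^-1) * tr(a) - tr(b^-1 a^3 b a b^-1 a) = x^3*y*z^2 - x^4*z - x^2*y^2*z - x^2*z^3 + x^3*y - x*y*z^2 + 4*x^2*z + y^2*z + z^3 - 2*x*y - 3*z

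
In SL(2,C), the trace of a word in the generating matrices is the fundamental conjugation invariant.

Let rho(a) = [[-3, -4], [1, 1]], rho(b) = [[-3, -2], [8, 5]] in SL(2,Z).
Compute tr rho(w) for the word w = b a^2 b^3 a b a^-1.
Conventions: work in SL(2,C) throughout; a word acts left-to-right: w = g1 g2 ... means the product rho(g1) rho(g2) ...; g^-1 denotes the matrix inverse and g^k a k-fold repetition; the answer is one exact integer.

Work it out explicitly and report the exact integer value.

-34810

rho(b) = [[-3, -2], [8, 5]]
... * rho(a) = [[-3, -4], [1, 1]]  ->  [[7, 10], [-19, -27]]
... * rho(a) = [[-3, -4], [1, 1]]  ->  [[-11, -18], [30, 49]]
... * rho(b) = [[-3, -2], [8, 5]]  ->  [[-111, -68], [302, 185]]
... * rho(b) = [[-3, -2], [8, 5]]  ->  [[-211, -118], [574, 321]]
... * rho(b) = [[-3, -2], [8, 5]]  ->  [[-311, -168], [846, 457]]
... * rho(a) = [[-3, -4], [1, 1]]  ->  [[765, 1076], [-2081, -2927]]
... * rho(b) = [[-3, -2], [8, 5]]  ->  [[6313, 3850], [-17173, -10473]]
... * rho(a^-1) = [[1, 4], [-1, -3]]  ->  [[2463, 13702], [-6700, -37273]]
tr = 2463 + -37273 = -34810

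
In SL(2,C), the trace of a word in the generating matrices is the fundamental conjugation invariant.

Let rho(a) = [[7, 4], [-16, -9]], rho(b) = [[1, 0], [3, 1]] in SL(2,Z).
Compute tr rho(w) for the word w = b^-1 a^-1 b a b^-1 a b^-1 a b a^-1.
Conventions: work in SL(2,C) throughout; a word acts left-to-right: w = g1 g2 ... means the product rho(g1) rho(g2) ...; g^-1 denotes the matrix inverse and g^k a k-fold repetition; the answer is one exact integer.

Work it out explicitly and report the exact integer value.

-288878

rho(b^-1) = [[1, 0], [-3, 1]]
... * rho(a^-1) = [[-9, -4], [16, 7]]  ->  [[-9, -4], [43, 19]]
... * rho(b) = [[1, 0], [3, 1]]  ->  [[-21, -4], [100, 19]]
... * rho(a) = [[7, 4], [-16, -9]]  ->  [[-83, -48], [396, 229]]
... * rho(b^-1) = [[1, 0], [-3, 1]]  ->  [[61, -48], [-291, 229]]
... * rho(a) = [[7, 4], [-16, -9]]  ->  [[1195, 676], [-5701, -3225]]
... * rho(b^-1) = [[1, 0], [-3, 1]]  ->  [[-833, 676], [3974, -3225]]
... * rho(a) = [[7, 4], [-16, -9]]  ->  [[-16647, -9416], [79418, 44921]]
... * rho(b) = [[1, 0], [3, 1]]  ->  [[-44895, -9416], [214181, 44921]]
... * rho(a^-1) = [[-9, -4], [16, 7]]  ->  [[253399, 113668], [-1208893, -542277]]
tr = 253399 + -542277 = -288878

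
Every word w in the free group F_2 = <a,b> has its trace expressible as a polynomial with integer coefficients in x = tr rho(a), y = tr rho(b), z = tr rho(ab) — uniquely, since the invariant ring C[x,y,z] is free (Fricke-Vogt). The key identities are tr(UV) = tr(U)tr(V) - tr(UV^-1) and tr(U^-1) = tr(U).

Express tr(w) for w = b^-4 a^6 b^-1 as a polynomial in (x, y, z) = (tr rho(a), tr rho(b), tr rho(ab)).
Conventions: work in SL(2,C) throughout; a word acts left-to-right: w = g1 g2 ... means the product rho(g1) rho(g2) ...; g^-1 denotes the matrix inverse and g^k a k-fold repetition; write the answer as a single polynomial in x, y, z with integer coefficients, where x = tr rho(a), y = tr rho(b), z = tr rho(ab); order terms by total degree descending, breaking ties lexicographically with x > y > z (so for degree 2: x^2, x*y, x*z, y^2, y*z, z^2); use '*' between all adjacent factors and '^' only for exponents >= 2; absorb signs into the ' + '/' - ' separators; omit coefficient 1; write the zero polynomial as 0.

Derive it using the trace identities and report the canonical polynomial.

x^6*y^5 - x^5*y^4*z - 4*x^6*y^3 - 5*x^4*y^5 + 3*x^5*y^2*z + 4*x^3*y^4*z + 3*x^6*y + 21*x^4*y^3 + 6*x^2*y^5 - x^5*z - 12*x^3*y^2*z - 3*x*y^4*z - 17*x^4*y - 27*x^2*y^3 - y^5 + 4*x^3*z + 9*x*y^2*z + 24*x^2*y + 5*y^3 - 3*x*z - 5*y

tr(a^2) = tr(a)*tr(a) - tr(1) = x^2 - 2
tr(a^3) = tr(a)*tr(a^2) - tr(a) = x^3 - 3*x
next, tr(a^4) = tr(a)*tr(a^3) - tr(a^2) = x^4 - 4*x^2 + 2
and tr(a^5) = tr(a)*tr(a^4) - tr(a^3) = x^5 - 5*x^3 + 5*x
tr(a^6) = tr(a)*tr(a^5) - tr(a^4) = x^6 - 6*x^4 + 9*x^2 - 2
and tr(b a^2) = tr(a)*tr(b a) - tr(b) = x*z - y
and tr(b a^3) = tr(a)*tr(b a^2) - tr(b a) = x^2*z - x*y - z
next, tr(b a^4) = tr(a)*tr(b a^3) - tr(b a^2) = x^3*z - x^2*y - 2*x*z + y
and tr(a^2 b a^3) = tr(a)*tr(b a^4) - tr(b a^3) = x^4*z - x^3*y - 3*x^2*z + 2*x*y + z
tr(a^6 b) = tr(a)*tr(a^2 b a^3) - tr(a^2 b a^2) = x^5*z - x^4*y - 4*x^3*z + 3*x^2*y + 3*x*z - y
next, tr(b^-1 a^6) = tr(a^6)*tr(b) - tr(a^6 b) = x^6*y - x^5*z - 5*x^4*y + 4*x^3*z + 6*x^2*y - 3*x*z - y
tr(b^-2 a^6) = tr(b^-1 a^6)*tr(b) - tr(b^-1 a^6 b) = x^6*y^2 - x^5*y*z - x^6 - 5*x^4*y^2 + 4*x^3*y*z + 6*x^4 + 6*x^2*y^2 - 3*x*y*z - 9*x^2 - y^2 + 2
tr(a^6 b^-3) = tr(b^-2 a^6)*tr(b) - tr(b^-2 a^6 b) = x^6*y^3 - x^5*y^2*z - 2*x^6*y - 5*x^4*y^3 + x^5*z + 4*x^3*y^2*z + 11*x^4*y + 6*x^2*y^3 - 4*x^3*z - 3*x*y^2*z - 15*x^2*y - y^3 + 3*x*z + 3*y
tr(b^-1 a^6 b^-3) = tr(a^6 b^-3)*tr(b) - tr(a^6 b^-2) = x^6*y^4 - x^5*y^3*z - 3*x^6*y^2 - 5*x^4*y^4 + 2*x^5*y*z + 4*x^3*y^3*z + x^6 + 16*x^4*y^2 + 6*x^2*y^4 - 8*x^3*y*z - 3*x*y^3*z - 6*x^4 - 21*x^2*y^2 - y^4 + 6*x*y*z + 9*x^2 + 4*y^2 - 2
next, tr(b^-4 a^6 b^-1) = tr(b^-1 a^6 b^-3)*tr(b) - tr(b^-1 a^6 b^-2) = x^6*y^5 - x^5*y^4*z - 4*x^6*y^3 - 5*x^4*y^5 + 3*x^5*y^2*z + 4*x^3*y^4*z + 3*x^6*y + 21*x^4*y^3 + 6*x^2*y^5 - x^5*z - 12*x^3*y^2*z - 3*x*y^4*z - 17*x^4*y - 27*x^2*y^3 - y^5 + 4*x^3*z + 9*x*y^2*z + 24*x^2*y + 5*y^3 - 3*x*z - 5*y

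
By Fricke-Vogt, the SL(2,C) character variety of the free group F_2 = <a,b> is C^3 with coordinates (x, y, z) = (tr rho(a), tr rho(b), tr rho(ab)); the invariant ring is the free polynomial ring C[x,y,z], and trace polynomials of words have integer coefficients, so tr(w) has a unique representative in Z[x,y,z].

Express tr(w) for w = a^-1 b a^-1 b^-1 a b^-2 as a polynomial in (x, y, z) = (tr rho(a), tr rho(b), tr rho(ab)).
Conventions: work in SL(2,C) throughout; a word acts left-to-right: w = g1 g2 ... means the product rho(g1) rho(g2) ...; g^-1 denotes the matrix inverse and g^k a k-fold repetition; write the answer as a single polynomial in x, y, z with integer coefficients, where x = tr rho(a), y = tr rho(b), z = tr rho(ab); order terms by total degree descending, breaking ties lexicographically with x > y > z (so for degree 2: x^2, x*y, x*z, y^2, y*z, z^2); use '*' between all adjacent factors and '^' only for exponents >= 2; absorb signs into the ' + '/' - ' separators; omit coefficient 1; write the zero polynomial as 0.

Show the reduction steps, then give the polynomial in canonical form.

trace(a^-1) = trace(a) = x
reduce: trace(b^2) = trace(b) trace(b) - trace(1)  (reduce the b square) = y^2 - 2
reduce: trace(b^2 a) = trace(b) trace(a b) - trace(a)  (reduce the b square) = y*z - x
trace(b a^-1 b) = trace(b^2) trace(a) - trace(b^2 a)  (eliminate a^-1) = x*y^2 - y*z - x
reduce: trace(b^2 a b) = trace(b) trace(a b^2) - trace(a b)  (reduce the b square) = y^2*z - x*y - z
reduce: trace(a b a b) = trace(a b) trace(a b) - trace(1)  (split on a) = z^2 - 2
trace(a b a) = trace(a) trace(b a) - trace(b)  (reduce the a square) = x*z - y
trace(b^2 a b a) = trace(b) trace(a b a b) - trace(a b a)  (reduce the b square) = y*z^2 - x*z - y
trace(b a b a^-1 b) = trace(b^2 a b) trace(a) - trace(b^2 a b a)  (eliminate a^-1) = x*y^2*z - x^2*y - y*z^2 + y
so trace(b a b a b a) = trace(a b a b) trace(a b) - trace(b a)  (split on a) = z^3 - 3*z
trace(b a b a^-1 b a) = trace(b a b a b) trace(a) - trace(b a b a b a)  (eliminate a^-1) = x*y*z^2 - x^2*z - z^3 - x*y + 3*z
so trace(a^-1 b a^-1 b a b) = trace(b a b a^-1 b) trace(a) - trace(b a b a^-1 b a)  (eliminate a^-1) = x^2*y^2*z - x^3*y - 2*x*y*z^2 + x^2*z + z^3 + 2*x*y - 3*z
reduce: trace(a b^-1 a^-1 b a^-1 b) = trace(a^-1 b a^-1 b a) trace(b) - trace(a^-1 b a^-1 b a b)  (eliminate b^-1) = -x^2*y^2*z + x^3*y + x*y^3 + 2*x*y*z^2 - x^2*z - y^2*z - z^3 - 3*x*y + 3*z
so trace(b^-1 a^-1 b a^-1 b^-1 a) = trace(a b^-1 a^-1 b a^-1) trace(b) - trace(a b^-1 a^-1 b a^-1 b)  (eliminate b^-1) = x^2*y^2*z - x^3*y - x*y^3 - 2*x*y*z^2 + x^2*z + y^2*z + z^3 + 4*x*y - 3*z
trace(a^-1 b a^-1 b^-1 a b^-2) = trace(b^-1 a^-1 b a^-1 b^-1 a) trace(b) - trace(b^-1 a^-1 b a^-1 b^-1 a b)  (eliminate b^-1) = x^2*y^3*z - x^3*y^2 - x*y^4 - 2*x*y^2*z^2 + x^2*y*z + y^3*z + y*z^3 + 4*x*y^2 - 3*y*z - x

x^2*y^3*z - x^3*y^2 - x*y^4 - 2*x*y^2*z^2 + x^2*y*z + y^3*z + y*z^3 + 4*x*y^2 - 3*y*z - x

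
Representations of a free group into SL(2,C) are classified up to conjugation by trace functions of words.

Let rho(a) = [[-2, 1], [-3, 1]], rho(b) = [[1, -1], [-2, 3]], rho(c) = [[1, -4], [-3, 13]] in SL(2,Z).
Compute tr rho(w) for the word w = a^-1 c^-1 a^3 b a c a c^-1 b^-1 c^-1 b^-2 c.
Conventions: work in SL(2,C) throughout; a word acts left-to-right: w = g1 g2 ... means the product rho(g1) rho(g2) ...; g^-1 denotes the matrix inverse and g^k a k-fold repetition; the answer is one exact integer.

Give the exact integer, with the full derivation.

rho(a^-1) = [[1, -1], [3, -2]]
... * rho(c^-1) = [[13, 4], [3, 1]]  ->  [[10, 3], [33, 10]]
... * rho(a) = [[-2, 1], [-3, 1]]  ->  [[-29, 13], [-96, 43]]
... * rho(a) = [[-2, 1], [-3, 1]]  ->  [[19, -16], [63, -53]]
... * rho(a) = [[-2, 1], [-3, 1]]  ->  [[10, 3], [33, 10]]
... * rho(b) = [[1, -1], [-2, 3]]  ->  [[4, -1], [13, -3]]
... * rho(a) = [[-2, 1], [-3, 1]]  ->  [[-5, 3], [-17, 10]]
... * rho(c) = [[1, -4], [-3, 13]]  ->  [[-14, 59], [-47, 198]]
... * rho(a) = [[-2, 1], [-3, 1]]  ->  [[-149, 45], [-500, 151]]
... * rho(c^-1) = [[13, 4], [3, 1]]  ->  [[-1802, -551], [-6047, -1849]]
... * rho(b^-1) = [[3, 1], [2, 1]]  ->  [[-6508, -2353], [-21839, -7896]]
... * rho(c^-1) = [[13, 4], [3, 1]]  ->  [[-91663, -28385], [-307595, -95252]]
... * rho(b^-1) = [[3, 1], [2, 1]]  ->  [[-331759, -120048], [-1113289, -402847]]
... * rho(b^-1) = [[3, 1], [2, 1]]  ->  [[-1235373, -451807], [-4145561, -1516136]]
... * rho(c) = [[1, -4], [-3, 13]]  ->  [[120048, -931999], [402847, -3127524]]
tr = 120048 + -3127524 = -3007476

-3007476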